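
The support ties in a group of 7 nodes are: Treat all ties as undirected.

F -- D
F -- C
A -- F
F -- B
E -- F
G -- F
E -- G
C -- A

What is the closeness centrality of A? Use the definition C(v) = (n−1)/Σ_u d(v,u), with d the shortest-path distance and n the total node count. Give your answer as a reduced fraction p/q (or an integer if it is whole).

Distances from A: B:2, C:1, D:2, E:2, F:1, G:2. Sum = 10.
n = 7, so closeness = 6/10 = 3/5.

3/5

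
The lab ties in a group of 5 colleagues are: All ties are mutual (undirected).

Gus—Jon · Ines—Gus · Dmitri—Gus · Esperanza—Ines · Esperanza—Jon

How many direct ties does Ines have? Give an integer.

2

Ines is directly tied to Esperanza and Gus. That is 2 neighbors, so the degree of Ines is 2.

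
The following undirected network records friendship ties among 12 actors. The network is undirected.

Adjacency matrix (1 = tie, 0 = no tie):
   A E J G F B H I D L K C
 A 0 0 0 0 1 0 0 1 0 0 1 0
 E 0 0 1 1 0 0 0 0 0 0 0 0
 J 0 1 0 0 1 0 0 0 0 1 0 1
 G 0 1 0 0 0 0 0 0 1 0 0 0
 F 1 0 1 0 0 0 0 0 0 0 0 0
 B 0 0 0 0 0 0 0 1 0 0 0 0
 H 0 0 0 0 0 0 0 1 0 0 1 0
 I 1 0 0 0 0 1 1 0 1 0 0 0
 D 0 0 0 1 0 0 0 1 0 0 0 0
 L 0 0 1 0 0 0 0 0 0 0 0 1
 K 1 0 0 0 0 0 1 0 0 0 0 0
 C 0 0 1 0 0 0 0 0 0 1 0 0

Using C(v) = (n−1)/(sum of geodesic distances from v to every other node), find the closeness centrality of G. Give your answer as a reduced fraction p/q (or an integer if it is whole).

Distances from G: A:3, B:3, C:3, D:1, E:1, F:3, H:3, I:2, J:2, K:4, L:3. Sum = 28.
n = 12, so closeness = 11/28.

11/28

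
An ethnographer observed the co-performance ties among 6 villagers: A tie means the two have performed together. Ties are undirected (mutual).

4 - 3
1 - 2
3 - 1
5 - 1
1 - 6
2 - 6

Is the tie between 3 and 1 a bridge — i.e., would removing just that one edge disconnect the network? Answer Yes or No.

Without the 3–1 edge there is no alternate route between 3 and 1, so the network disconnects. It is a bridge.

Yes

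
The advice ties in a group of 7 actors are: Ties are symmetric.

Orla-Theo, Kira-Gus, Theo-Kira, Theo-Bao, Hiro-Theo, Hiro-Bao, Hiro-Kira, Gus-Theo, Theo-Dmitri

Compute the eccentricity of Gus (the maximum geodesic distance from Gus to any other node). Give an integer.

Distances from Gus: Bao:2, Dmitri:2, Hiro:2, Kira:1, Orla:2, Theo:1.
The largest is 2 (to Bao, Dmitri, Hiro, and Orla), so the eccentricity of Gus is 2.

2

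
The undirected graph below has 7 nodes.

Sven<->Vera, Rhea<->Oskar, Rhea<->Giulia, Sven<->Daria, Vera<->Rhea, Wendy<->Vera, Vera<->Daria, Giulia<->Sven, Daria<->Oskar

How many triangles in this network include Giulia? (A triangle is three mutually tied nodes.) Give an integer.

0

Giulia's neighbors are Rhea and Sven, but none of them are tied to each other, so no triangle contains Giulia.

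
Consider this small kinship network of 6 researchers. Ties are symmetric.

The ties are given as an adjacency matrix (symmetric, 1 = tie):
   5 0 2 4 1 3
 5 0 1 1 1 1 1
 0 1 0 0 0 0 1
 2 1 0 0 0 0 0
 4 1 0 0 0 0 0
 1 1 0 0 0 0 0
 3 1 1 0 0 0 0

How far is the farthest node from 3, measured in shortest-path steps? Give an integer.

2

Distances from 3: 0:1, 1:2, 2:2, 4:2, 5:1.
The largest is 2 (to 2, 4, and 1), so the eccentricity of 3 is 2.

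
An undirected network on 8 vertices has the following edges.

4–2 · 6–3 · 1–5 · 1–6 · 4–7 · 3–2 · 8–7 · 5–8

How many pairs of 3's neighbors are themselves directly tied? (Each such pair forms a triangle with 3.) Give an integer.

0

3's neighbors are 2 and 6, but none of them are tied to each other, so no triangle contains 3.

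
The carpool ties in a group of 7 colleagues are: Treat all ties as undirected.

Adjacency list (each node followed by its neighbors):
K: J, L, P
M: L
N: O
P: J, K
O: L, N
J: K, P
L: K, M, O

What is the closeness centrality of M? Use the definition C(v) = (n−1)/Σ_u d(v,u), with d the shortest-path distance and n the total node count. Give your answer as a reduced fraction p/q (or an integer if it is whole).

3/7

Distances from M: J:3, K:2, L:1, N:3, O:2, P:3. Sum = 14.
n = 7, so closeness = 6/14 = 3/7.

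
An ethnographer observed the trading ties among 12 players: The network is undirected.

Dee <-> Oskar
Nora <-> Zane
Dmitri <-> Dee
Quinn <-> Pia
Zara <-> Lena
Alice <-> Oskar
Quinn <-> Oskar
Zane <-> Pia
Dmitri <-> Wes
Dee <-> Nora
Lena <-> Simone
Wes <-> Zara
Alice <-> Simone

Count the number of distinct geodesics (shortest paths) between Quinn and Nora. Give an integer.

The shortest distance is 3. The length-3 paths are: Quinn–Pia–Zane–Nora; Quinn–Oskar–Dee–Nora.
That gives 2 distinct shortest paths.

2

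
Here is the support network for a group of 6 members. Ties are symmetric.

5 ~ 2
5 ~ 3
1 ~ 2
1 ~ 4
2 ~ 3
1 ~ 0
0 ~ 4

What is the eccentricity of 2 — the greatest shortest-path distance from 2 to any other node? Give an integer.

Distances from 2: 0:2, 1:1, 3:1, 4:2, 5:1.
The largest is 2 (to 4 and 0), so the eccentricity of 2 is 2.

2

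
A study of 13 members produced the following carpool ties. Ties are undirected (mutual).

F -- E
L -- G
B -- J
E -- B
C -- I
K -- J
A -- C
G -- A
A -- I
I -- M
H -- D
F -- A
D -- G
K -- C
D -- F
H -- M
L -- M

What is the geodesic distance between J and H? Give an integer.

One shortest route is J – K – C – I – M – H, which uses 5 edges, and at distance 4 from J we only reach {D, G, M}, which does not include H. So d(J,H) = 5.

5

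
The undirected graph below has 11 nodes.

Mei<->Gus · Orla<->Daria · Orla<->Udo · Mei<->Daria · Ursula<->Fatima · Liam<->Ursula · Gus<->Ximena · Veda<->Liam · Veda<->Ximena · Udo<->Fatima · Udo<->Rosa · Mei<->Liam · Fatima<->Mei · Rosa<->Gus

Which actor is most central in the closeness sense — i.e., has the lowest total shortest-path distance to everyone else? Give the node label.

Mei

Farness (sum of distances to all others) for each node — Daria:22, Fatima:19, Gus:19, Liam:20, Mei:16, Orla:25, Rosa:22, Udo:21, Ursula:23, Veda:25, Ximena:24.
The smallest farness is 16, for Mei, so Mei has the highest closeness.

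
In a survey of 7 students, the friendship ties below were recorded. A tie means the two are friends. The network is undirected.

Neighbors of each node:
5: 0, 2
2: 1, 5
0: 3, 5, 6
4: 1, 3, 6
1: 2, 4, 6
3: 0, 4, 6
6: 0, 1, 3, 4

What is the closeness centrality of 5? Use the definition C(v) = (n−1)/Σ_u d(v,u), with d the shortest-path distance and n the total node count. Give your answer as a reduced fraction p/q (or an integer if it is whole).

6/11

Distances from 5: 0:1, 1:2, 2:1, 3:2, 4:3, 6:2. Sum = 11.
n = 7, so closeness = 6/11.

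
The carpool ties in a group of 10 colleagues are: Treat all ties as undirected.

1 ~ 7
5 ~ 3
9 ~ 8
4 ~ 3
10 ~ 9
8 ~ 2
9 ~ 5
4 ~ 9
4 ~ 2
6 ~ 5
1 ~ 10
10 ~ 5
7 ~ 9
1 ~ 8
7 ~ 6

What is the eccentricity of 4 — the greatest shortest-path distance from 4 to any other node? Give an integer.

Distances from 4: 1:3, 2:1, 3:1, 5:2, 6:3, 7:2, 8:2, 9:1, 10:2.
The largest is 3 (to 1 and 6), so the eccentricity of 4 is 3.

3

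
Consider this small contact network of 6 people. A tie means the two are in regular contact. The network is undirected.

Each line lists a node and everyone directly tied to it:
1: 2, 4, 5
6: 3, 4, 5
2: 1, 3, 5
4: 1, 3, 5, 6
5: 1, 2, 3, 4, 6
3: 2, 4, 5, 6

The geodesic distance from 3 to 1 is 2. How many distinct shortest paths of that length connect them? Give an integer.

The shortest distance is 2. The length-2 paths are: 3–4–1; 3–2–1; 3–5–1.
That gives 3 distinct shortest paths.

3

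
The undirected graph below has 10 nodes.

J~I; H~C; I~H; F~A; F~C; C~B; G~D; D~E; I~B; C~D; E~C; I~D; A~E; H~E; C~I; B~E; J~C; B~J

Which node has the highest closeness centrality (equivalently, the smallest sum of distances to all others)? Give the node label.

C

Farness (sum of distances to all others) for each node — A:19, B:15, C:11, D:14, E:13, F:17, G:22, H:16, I:14, J:17.
The smallest farness is 11, for C, so C has the highest closeness.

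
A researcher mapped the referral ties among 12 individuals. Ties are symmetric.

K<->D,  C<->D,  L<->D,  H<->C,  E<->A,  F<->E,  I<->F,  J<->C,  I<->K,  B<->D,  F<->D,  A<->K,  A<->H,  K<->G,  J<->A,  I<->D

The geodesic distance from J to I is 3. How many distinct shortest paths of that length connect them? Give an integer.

2

The shortest distance is 3. The length-3 paths are: J–A–K–I; J–C–D–I.
That gives 2 distinct shortest paths.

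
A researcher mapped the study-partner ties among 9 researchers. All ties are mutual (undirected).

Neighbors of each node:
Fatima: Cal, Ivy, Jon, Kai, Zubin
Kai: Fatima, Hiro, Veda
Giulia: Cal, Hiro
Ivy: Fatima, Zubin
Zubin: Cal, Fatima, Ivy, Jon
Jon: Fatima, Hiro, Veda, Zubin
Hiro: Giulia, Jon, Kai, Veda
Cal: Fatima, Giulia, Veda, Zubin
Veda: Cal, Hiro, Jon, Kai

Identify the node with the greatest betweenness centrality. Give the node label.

Unnormalized betweenness of each node: Cal:71/15, Fatima:89/15, Giulia:1/2, Hiro:17/6, Ivy:0, Jon:17/5, Kai:41/30, Veda:5/3, Zubin:77/30.
Fatima has the largest value, 89/15, making it the main broker — the node through which the most shortest paths run.

Fatima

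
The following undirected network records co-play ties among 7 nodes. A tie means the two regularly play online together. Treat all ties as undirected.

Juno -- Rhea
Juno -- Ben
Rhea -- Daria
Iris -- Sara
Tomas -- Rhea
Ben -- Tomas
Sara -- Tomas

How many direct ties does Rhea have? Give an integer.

Rhea is directly tied to Daria, Juno, and Tomas. That is 3 neighbors, so the degree of Rhea is 3.

3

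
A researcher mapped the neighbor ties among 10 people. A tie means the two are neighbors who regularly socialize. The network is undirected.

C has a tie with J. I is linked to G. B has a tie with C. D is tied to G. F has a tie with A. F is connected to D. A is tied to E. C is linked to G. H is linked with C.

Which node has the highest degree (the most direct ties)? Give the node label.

Degrees — A:2, B:1, C:4, D:2, E:1, F:2, G:3, H:1, I:1, J:1.
The maximum is 4, attained only by C.

C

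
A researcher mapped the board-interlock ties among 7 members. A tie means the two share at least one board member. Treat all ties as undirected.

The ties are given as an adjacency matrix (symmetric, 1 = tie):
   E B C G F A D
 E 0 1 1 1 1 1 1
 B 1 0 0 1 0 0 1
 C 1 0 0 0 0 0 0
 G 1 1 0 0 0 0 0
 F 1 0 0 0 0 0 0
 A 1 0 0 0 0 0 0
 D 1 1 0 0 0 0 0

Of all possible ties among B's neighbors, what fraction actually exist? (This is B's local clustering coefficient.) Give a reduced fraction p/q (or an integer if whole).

B's neighbors: D, E, and G (k = 3).
Possible neighbor pairs: C(3,2) = 3. Edges among them: D–E, E–G → e = 2.
Clustering(B) = 2/3.

2/3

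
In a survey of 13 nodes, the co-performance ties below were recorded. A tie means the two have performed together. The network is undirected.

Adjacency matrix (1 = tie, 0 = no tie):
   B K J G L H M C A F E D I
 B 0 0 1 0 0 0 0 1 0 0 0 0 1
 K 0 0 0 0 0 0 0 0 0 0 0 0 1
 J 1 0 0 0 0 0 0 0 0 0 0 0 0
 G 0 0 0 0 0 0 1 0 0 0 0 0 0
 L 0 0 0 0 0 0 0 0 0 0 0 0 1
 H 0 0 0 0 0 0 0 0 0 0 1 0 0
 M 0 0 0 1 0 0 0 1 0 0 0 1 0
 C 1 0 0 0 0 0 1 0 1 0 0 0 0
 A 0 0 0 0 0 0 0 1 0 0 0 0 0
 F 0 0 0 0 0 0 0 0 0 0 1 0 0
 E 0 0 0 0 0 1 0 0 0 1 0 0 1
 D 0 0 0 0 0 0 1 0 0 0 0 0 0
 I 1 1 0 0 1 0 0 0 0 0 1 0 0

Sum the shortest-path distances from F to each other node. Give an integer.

44

Distances from F: A:5, B:3, C:4, D:6, E:1, G:6, H:2, I:2, J:4, K:3, L:3, M:5.
Sum = 5 + 3 + 4 + 6 + 1 + 6 + 2 + 2 + 4 + 3 + 3 + 5 = 44.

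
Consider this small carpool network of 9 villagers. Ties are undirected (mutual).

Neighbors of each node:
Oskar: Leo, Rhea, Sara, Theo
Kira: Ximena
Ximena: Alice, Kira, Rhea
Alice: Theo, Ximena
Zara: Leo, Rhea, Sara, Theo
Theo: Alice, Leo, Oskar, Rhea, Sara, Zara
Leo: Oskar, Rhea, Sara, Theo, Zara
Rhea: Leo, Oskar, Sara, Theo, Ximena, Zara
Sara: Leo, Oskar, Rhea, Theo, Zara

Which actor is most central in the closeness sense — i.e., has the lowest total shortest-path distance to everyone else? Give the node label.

Rhea

Farness (sum of distances to all others) for each node — Alice:14, Kira:20, Leo:12, Oskar:13, Rhea:10, Sara:12, Theo:11, Ximena:13, Zara:13.
The smallest farness is 10, for Rhea, so Rhea has the highest closeness.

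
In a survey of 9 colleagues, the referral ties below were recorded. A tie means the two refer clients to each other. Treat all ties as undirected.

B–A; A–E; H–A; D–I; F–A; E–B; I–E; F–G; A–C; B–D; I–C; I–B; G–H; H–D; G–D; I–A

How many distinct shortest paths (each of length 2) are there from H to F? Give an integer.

The shortest distance is 2. The length-2 paths are: H–A–F; H–G–F.
That gives 2 distinct shortest paths.

2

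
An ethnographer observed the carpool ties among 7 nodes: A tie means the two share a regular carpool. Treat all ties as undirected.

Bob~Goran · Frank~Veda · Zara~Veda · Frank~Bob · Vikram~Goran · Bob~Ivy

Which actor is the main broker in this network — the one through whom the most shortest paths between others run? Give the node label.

Bob

Unnormalized betweenness of each node: Bob:11, Frank:8, Goran:5, Ivy:0, Veda:5, Vikram:0, Zara:0.
Bob has the largest value, 11, making it the main broker — the node through which the most shortest paths run.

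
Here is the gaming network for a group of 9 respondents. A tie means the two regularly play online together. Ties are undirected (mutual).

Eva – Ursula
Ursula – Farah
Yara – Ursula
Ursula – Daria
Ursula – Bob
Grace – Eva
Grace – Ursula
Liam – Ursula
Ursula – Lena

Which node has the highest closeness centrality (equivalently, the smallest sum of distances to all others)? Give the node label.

Ursula

Farness (sum of distances to all others) for each node — Bob:15, Daria:15, Eva:14, Farah:15, Grace:14, Lena:15, Liam:15, Ursula:8, Yara:15.
The smallest farness is 8, for Ursula, so Ursula has the highest closeness.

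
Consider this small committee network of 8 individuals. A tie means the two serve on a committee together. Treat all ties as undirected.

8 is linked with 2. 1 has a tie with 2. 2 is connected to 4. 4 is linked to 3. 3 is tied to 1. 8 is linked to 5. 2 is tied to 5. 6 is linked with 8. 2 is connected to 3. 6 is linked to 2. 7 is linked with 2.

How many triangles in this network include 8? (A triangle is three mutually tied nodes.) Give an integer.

2

8's neighbors: 2, 5, and 6.
Neighbor pairs that are themselves tied: 8–2–5; 8–2–6. Each forms one triangle with 8, for 2 in total.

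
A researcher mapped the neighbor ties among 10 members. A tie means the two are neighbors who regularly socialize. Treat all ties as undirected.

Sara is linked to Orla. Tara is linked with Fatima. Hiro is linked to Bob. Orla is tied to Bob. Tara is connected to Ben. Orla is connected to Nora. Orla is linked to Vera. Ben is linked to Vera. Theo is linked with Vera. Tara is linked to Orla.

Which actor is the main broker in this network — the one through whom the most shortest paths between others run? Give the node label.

Unnormalized betweenness of each node: Ben:2, Bob:8, Fatima:0, Hiro:0, Nora:0, Orla:27, Sara:0, Tara:21/2, Theo:0, Vera:21/2.
Orla has the largest value, 27, making it the main broker — the node through which the most shortest paths run.

Orla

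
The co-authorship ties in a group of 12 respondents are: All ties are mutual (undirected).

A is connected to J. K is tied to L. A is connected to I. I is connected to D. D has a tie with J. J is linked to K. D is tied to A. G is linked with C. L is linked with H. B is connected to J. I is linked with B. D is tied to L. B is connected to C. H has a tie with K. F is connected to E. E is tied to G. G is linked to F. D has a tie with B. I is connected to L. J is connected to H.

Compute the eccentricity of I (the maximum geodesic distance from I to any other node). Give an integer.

Distances from I: A:1, B:1, C:2, D:1, E:4, F:4, G:3, H:2, J:2, K:2, L:1.
The largest is 4 (to E and F), so the eccentricity of I is 4.

4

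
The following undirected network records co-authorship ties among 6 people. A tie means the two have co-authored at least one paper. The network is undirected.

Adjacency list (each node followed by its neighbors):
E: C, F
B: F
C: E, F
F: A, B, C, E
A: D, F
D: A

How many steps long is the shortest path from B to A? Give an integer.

One shortest route is B – F – A, which uses 2 edges, and B and A are not directly tied, so nothing shorter exists. So d(B,A) = 2.

2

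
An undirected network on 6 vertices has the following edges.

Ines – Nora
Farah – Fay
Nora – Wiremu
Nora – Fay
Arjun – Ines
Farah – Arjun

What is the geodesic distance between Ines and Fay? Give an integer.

One shortest route is Ines – Nora – Fay, which uses 2 edges, and Ines and Fay are not directly tied, so nothing shorter exists. So d(Ines,Fay) = 2.

2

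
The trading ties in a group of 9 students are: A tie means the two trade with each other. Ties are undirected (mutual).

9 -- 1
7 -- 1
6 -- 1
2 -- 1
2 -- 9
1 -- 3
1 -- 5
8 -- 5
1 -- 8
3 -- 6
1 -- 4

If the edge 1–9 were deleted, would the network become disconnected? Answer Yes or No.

Even without that edge, 1 still reaches 9 via 1 – 2 – 9, so the network stays connected. Not a bridge.

No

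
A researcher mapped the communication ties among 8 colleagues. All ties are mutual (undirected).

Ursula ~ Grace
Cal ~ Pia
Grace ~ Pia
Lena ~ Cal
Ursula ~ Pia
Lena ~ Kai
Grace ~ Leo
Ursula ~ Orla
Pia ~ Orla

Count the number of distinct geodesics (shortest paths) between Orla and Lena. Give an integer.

The shortest distance is 3, and the only length-3 path is Orla–Pia–Cal–Lena. So there is exactly 1 shortest path.

1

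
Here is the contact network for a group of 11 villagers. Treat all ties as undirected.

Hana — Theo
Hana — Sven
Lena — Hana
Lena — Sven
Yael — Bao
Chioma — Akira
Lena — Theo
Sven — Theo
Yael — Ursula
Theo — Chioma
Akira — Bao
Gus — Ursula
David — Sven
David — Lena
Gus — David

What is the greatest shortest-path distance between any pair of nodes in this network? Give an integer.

Eccentricity of each node (its greatest distance to any other): Akira:4, Bao:4, Chioma:4, David:4, Gus:4, Hana:5, Lena:4, Sven:4, Theo:4, Ursula:4, Yael:5.
The maximum eccentricity is 5, realized for instance by the pair Hana–Yael via Hana – Theo – Chioma – Akira – Bao – Yael. So the diameter is 5.

5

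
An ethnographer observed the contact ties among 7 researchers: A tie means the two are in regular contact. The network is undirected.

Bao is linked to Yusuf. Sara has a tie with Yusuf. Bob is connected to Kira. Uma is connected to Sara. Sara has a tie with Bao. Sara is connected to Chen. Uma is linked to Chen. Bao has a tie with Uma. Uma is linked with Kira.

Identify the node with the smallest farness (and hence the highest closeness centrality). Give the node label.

Uma

Farness (sum of distances to all others) for each node — Bao:10, Bob:16, Chen:11, Kira:11, Sara:9, Uma:8, Yusuf:13.
The smallest farness is 8, for Uma, so Uma has the highest closeness.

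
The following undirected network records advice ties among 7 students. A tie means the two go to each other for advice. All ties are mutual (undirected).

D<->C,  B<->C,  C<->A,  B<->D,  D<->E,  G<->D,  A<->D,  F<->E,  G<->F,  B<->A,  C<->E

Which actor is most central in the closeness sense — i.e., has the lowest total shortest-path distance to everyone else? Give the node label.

D

Farness (sum of distances to all others) for each node — A:10, B:10, C:8, D:7, E:9, F:12, G:10.
The smallest farness is 7, for D, so D has the highest closeness.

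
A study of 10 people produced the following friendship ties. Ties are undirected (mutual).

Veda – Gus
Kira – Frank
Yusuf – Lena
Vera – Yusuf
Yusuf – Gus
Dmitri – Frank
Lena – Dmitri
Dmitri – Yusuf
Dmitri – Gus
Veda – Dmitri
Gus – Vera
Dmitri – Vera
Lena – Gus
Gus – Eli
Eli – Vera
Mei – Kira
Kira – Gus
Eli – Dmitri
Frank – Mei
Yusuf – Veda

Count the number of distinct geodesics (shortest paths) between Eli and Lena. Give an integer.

2

The shortest distance is 2. The length-2 paths are: Eli–Dmitri–Lena; Eli–Gus–Lena.
That gives 2 distinct shortest paths.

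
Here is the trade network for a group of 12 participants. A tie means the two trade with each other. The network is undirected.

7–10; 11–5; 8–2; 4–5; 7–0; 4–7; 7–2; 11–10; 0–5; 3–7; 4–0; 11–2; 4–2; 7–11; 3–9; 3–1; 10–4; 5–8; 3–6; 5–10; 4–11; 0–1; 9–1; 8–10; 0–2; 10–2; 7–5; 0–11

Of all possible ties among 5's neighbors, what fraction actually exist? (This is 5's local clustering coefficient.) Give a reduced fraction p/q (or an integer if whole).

5's neighbors: 0, 4, 7, 8, 10, and 11 (k = 6).
Possible neighbor pairs: C(6,2) = 15. Edges among them: 0–4, 0–7, 0–11, 4–7, 4–10, 4–11, 7–10, 7–11, 8–10, 10–11 → e = 10.
Clustering(5) = 10/15 = 2/3.

2/3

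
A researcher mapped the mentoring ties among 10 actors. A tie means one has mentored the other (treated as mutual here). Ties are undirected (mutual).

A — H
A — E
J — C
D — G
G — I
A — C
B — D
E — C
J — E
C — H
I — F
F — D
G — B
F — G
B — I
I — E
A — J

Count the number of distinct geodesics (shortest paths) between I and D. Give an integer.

3

The shortest distance is 2. The length-2 paths are: I–G–D; I–F–D; I–B–D.
That gives 3 distinct shortest paths.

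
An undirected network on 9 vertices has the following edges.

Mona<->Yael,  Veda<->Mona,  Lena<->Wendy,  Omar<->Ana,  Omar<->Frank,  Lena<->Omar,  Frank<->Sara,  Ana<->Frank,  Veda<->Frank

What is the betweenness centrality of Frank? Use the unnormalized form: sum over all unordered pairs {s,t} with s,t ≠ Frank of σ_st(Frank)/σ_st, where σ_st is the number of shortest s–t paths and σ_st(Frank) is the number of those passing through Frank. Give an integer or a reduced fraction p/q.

19

Pairs whose geodesics pass through Frank — Wendy–Veda: 1; Wendy–Yael: 1; Wendy–Sara: 1; Wendy–Mona: 1; Veda–Lena: 1; Veda–Omar: 1; Veda–Ana: 1; Veda–Sara: 1; Lena–Yael: 1; Lena–Sara: 1; Lena–Mona: 1; Omar–Yael: 1; Omar–Sara: 1; Omar–Mona: 1 … (+5 more pairs).
All other pairs contribute 0.
Summing the contributions gives betweenness(Frank) = 19.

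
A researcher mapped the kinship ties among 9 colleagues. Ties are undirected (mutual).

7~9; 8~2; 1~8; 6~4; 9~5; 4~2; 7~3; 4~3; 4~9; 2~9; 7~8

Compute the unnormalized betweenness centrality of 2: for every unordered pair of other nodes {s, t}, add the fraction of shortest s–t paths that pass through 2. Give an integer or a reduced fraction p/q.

6

Pairs whose geodesics pass through 2 — 8–6: 1; 8–9: 1/2; 8–5: 1/2; 8–4: 1; 6–1: 1; 9–1: 1/2; 5–1: 1/2; 1–4: 1.
All other pairs contribute 0.
Summing the contributions gives betweenness(2) = 6.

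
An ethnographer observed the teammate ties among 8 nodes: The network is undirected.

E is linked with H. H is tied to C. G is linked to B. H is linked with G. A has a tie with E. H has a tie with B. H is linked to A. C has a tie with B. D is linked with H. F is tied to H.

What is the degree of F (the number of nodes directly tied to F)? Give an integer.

1

F is directly tied to H. That is 1 neighbor, so the degree of F is 1.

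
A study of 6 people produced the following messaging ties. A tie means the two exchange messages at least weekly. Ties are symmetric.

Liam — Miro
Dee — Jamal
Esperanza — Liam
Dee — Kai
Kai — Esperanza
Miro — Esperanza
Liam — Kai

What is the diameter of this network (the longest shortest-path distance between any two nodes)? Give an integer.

Eccentricity of each node (its greatest distance to any other): Dee:3, Esperanza:3, Jamal:4, Kai:2, Liam:3, Miro:4.
The maximum eccentricity is 4, realized for instance by the pair Jamal–Miro via Jamal – Dee – Kai – Liam – Miro. So the diameter is 4.

4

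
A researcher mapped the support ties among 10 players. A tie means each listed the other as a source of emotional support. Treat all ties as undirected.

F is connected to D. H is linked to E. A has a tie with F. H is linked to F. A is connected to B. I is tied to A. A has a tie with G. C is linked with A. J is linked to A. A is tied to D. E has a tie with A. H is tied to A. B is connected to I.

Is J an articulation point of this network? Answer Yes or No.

No

Even without J, every remaining node can still reach every other (the residual graph is connected), so J is not a cut vertex.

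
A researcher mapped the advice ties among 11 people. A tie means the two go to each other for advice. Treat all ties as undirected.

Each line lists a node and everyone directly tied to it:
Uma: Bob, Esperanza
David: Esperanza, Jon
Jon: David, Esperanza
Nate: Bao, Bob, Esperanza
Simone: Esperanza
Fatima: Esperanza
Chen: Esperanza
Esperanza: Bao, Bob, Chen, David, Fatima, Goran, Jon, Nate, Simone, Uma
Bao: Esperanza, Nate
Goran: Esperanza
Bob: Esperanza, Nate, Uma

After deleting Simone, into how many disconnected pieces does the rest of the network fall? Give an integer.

Simone's neighbors (Esperanza) remain reachable from one another through other ties, so the rest of the network stays in one piece.

1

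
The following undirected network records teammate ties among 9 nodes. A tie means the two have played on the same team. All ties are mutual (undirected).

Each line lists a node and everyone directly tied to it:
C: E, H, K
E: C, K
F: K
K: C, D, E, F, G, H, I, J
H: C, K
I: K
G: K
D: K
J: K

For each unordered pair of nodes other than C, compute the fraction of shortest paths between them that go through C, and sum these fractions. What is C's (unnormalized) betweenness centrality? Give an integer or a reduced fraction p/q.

1/2

Pairs whose geodesics pass through C — E–H: 1/2.
All other pairs contribute 0.
Summing the contributions gives betweenness(C) = 1/2.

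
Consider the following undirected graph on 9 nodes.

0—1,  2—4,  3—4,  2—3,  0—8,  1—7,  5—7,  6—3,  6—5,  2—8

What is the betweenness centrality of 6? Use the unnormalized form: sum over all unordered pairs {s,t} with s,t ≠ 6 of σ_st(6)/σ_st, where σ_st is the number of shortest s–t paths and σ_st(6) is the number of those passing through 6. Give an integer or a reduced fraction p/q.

Pairs whose geodesics pass through 6 — 8–5: 1/2; 2–5: 1; 2–7: 1/2; 4–5: 1; 4–7: 1; 3–5: 1; 3–7: 1; 3–1: 1/2.
All other pairs contribute 0.
Summing the contributions gives betweenness(6) = 13/2.

13/2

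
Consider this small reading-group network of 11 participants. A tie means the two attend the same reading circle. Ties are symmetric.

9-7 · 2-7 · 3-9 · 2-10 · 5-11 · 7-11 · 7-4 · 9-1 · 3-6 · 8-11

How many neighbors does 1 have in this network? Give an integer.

1 is directly tied to 9. That is 1 neighbor, so the degree of 1 is 1.

1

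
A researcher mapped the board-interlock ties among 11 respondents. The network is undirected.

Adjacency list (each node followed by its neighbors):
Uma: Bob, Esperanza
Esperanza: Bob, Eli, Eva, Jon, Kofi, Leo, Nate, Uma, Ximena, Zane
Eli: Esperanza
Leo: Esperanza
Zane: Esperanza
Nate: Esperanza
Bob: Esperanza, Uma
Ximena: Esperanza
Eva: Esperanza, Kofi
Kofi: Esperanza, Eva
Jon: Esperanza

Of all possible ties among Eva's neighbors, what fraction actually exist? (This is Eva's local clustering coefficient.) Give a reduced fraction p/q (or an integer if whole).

Eva's neighbors: Esperanza and Kofi (k = 2).
Possible neighbor pairs: C(2,2) = 1. Edges among them: Esperanza–Kofi → e = 1.
Clustering(Eva) = 1/1.

1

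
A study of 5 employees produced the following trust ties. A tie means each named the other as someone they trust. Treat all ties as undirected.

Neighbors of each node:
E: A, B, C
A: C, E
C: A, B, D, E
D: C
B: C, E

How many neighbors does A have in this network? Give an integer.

2

A is directly tied to C and E. That is 2 neighbors, so the degree of A is 2.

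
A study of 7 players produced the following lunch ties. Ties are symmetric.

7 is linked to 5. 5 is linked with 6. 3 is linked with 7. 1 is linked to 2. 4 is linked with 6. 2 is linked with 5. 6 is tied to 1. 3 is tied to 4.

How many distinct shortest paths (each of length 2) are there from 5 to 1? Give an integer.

2

The shortest distance is 2. The length-2 paths are: 5–2–1; 5–6–1.
That gives 2 distinct shortest paths.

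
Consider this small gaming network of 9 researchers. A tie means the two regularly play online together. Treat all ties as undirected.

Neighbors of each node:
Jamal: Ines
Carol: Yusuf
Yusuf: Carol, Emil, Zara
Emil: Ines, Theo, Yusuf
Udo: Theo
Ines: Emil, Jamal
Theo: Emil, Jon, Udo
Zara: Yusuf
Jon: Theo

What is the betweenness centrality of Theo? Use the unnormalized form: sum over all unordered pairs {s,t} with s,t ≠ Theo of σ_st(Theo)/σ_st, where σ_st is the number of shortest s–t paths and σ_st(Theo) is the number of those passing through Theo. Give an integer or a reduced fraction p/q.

Pairs whose geodesics pass through Theo — Emil–Udo: 1; Emil–Jon: 1; Yusuf–Udo: 1; Yusuf–Jon: 1; Carol–Udo: 1; Carol–Jon: 1; Jamal–Udo: 1; Jamal–Jon: 1; Udo–Ines: 1; Udo–Zara: 1; Udo–Jon: 1; Ines–Jon: 1; Zara–Jon: 1.
All other pairs contribute 0.
Summing the contributions gives betweenness(Theo) = 13.

13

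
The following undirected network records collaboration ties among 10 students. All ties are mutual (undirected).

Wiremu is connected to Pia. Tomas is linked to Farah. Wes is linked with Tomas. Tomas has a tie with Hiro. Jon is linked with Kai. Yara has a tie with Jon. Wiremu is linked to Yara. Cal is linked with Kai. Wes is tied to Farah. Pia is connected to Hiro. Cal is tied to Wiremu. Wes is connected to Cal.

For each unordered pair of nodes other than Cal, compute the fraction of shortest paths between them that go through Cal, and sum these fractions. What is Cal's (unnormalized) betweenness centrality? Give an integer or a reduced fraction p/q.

Pairs whose geodesics pass through Cal — Wes–Kai: 1; Wes–Jon: 1; Wes–Yara: 1; Wes–Wiremu: 1; Wes–Pia: 1/2; Kai–Wiremu: 1; Kai–Pia: 1; Kai–Hiro: 2/2; Kai–Tomas: 1; Kai–Farah: 1; Jon–Tomas: 1; Jon–Farah: 1; Yara–Tomas: 1/2; Yara–Farah: 1 … (+2 more pairs).
All other pairs contribute 0.
Summing the contributions gives betweenness(Cal) = 29/2.

29/2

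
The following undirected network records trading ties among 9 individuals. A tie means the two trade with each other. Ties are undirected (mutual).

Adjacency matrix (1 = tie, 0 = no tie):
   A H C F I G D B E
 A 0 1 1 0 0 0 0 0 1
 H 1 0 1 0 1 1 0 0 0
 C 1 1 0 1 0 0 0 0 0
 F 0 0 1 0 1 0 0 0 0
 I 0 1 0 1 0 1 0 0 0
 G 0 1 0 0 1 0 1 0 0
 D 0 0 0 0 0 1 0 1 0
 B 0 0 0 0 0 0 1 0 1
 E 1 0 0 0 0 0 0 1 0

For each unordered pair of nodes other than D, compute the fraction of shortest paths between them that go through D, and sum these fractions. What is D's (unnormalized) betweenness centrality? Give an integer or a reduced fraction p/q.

Pairs whose geodesics pass through D — H–B: 1/2; F–B: 1/2; I–B: 1; G–B: 1; G–E: 1/2.
All other pairs contribute 0.
Summing the contributions gives betweenness(D) = 7/2.

7/2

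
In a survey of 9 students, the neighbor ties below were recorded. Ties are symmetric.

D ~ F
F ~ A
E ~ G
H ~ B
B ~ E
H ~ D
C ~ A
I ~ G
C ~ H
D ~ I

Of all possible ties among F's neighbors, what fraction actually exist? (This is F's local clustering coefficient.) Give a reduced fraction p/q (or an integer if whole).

0

F's neighbors: A and D (k = 2).
Possible neighbor pairs: C(2,2) = 1. Edges among them: none → e = 0.
Clustering(F) = 0/1.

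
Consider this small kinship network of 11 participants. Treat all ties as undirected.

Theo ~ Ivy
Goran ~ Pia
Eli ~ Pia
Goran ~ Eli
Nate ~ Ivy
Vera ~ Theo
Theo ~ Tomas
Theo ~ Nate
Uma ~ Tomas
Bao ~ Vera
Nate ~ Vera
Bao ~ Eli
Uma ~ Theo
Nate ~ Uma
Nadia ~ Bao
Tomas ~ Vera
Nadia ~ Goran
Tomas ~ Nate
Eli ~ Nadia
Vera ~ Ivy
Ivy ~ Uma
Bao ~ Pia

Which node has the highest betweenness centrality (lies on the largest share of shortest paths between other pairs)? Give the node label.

Unnormalized betweenness of each node: Bao:73/3, Eli:8/3, Goran:1/3, Ivy:3/2, Nadia:7/3, Nate:7/4, Pia:7/3, Theo:7/4, Tomas:3/2, Uma:1/4, Vera:101/4.
Vera has the largest value, 101/4, making it the main broker — the node through which the most shortest paths run.

Vera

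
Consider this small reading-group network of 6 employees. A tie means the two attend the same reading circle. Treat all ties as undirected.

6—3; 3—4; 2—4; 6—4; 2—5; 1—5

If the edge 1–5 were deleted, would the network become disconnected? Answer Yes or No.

Without the 1–5 edge there is no alternate route between 1 and 5, so the network disconnects. It is a bridge.

Yes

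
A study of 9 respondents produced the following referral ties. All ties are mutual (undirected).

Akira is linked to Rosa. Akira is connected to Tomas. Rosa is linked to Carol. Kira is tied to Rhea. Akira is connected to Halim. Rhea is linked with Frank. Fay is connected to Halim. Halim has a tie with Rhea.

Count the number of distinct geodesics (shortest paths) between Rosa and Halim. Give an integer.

1

The shortest distance is 2, and the only length-2 path is Rosa–Akira–Halim. So there is exactly 1 shortest path.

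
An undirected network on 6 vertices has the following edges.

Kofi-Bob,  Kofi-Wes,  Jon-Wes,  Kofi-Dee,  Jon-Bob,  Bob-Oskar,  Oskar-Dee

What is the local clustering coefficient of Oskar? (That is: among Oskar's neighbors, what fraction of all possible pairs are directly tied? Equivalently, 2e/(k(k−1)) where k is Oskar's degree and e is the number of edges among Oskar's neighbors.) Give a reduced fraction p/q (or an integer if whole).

0

Oskar's neighbors: Bob and Dee (k = 2).
Possible neighbor pairs: C(2,2) = 1. Edges among them: none → e = 0.
Clustering(Oskar) = 0/1.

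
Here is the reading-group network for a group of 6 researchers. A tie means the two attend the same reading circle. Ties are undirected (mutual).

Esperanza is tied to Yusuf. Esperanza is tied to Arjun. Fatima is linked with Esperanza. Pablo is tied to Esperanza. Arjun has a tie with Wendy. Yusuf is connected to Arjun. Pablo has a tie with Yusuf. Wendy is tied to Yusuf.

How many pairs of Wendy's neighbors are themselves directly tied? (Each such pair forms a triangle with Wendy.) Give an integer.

Wendy's neighbors: Arjun and Yusuf.
Neighbor pairs that are themselves tied: Wendy–Arjun–Yusuf. Each forms one triangle with Wendy, for 1 in total.

1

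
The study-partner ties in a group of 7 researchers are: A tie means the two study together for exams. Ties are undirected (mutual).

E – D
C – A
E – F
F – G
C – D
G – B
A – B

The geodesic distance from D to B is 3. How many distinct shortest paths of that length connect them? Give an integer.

1

The shortest distance is 3, and the only length-3 path is D–C–A–B. So there is exactly 1 shortest path.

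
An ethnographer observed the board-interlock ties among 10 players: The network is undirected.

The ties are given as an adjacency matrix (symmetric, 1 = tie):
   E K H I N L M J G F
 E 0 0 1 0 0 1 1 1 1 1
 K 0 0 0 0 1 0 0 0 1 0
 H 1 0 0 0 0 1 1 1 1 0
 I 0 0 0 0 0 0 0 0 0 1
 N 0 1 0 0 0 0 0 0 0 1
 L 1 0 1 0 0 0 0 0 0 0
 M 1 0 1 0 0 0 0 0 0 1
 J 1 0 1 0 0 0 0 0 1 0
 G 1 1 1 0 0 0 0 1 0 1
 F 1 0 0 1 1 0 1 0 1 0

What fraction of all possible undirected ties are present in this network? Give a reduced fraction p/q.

There are 17 edges and 10 nodes, so the maximum possible is C(10,2) = 45.
Density = 17/45.

17/45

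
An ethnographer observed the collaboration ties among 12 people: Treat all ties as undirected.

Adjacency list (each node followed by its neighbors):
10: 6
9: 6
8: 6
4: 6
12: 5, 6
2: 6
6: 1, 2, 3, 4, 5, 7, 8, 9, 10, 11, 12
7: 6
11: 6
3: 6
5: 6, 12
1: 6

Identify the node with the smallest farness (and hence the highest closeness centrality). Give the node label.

6

Farness (sum of distances to all others) for each node — 1:21, 2:21, 3:21, 4:21, 5:20, 6:11, 7:21, 8:21, 9:21, 10:21, 11:21, 12:20.
The smallest farness is 11, for 6, so 6 has the highest closeness.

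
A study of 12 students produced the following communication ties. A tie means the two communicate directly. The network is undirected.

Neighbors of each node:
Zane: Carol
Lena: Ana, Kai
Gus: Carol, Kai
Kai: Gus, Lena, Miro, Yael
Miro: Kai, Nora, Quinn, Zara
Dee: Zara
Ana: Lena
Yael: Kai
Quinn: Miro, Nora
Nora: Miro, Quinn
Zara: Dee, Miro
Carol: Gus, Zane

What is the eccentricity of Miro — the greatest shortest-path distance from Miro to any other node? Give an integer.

4

Distances from Miro: Ana:3, Carol:3, Dee:2, Gus:2, Kai:1, Lena:2, Nora:1, Quinn:1, Yael:2, Zane:4, Zara:1.
The largest is 4 (to Zane), so the eccentricity of Miro is 4.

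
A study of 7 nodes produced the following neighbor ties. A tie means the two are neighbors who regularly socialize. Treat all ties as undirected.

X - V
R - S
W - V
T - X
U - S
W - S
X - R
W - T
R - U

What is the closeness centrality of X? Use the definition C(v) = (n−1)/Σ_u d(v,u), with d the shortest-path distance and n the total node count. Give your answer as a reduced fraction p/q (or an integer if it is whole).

2/3

Distances from X: R:1, S:2, T:1, U:2, V:1, W:2. Sum = 9.
n = 7, so closeness = 6/9 = 2/3.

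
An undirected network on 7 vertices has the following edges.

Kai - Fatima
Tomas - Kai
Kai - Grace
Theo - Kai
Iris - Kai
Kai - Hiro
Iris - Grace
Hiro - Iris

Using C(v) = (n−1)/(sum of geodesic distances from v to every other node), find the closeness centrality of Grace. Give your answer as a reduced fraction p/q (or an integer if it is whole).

3/5

Distances from Grace: Fatima:2, Hiro:2, Iris:1, Kai:1, Theo:2, Tomas:2. Sum = 10.
n = 7, so closeness = 6/10 = 3/5.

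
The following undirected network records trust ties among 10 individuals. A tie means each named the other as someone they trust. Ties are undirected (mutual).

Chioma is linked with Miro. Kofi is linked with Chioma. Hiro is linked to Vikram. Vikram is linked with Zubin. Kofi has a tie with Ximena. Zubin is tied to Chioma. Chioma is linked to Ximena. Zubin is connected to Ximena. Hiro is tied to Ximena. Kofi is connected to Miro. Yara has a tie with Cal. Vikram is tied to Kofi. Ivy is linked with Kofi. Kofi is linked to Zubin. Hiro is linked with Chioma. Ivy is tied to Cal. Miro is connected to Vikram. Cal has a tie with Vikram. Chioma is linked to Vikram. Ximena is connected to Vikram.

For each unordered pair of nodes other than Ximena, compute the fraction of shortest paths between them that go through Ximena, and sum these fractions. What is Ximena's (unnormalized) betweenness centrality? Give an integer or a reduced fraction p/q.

11/12

Pairs whose geodesics pass through Ximena — Kofi–Hiro: 1/3; Hiro–Zubin: 1/3; Hiro–Ivy: 1/4.
All other pairs contribute 0.
Summing the contributions gives betweenness(Ximena) = 11/12.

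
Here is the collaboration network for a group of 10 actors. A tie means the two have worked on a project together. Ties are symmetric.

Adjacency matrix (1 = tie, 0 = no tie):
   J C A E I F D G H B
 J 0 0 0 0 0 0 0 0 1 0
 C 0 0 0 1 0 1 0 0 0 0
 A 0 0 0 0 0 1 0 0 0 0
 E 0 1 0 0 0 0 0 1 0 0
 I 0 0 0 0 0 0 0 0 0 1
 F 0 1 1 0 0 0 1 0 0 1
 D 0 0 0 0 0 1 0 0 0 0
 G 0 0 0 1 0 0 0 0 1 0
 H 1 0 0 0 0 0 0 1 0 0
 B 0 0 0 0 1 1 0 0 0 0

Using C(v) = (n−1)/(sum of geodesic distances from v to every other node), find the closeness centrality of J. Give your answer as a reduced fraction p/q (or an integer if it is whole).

Distances from J: A:6, B:6, C:4, D:6, E:3, F:5, G:2, H:1, I:7. Sum = 40.
n = 10, so closeness = 9/40.

9/40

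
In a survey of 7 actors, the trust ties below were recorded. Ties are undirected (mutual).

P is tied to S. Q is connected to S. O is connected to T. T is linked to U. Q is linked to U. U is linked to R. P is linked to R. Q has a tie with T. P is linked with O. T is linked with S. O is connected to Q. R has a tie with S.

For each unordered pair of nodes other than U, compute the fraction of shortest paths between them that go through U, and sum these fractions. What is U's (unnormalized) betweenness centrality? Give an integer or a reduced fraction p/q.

Pairs whose geodesics pass through U — T–R: 1/2; R–Q: 1/2.
All other pairs contribute 0.
Summing the contributions gives betweenness(U) = 1.

1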